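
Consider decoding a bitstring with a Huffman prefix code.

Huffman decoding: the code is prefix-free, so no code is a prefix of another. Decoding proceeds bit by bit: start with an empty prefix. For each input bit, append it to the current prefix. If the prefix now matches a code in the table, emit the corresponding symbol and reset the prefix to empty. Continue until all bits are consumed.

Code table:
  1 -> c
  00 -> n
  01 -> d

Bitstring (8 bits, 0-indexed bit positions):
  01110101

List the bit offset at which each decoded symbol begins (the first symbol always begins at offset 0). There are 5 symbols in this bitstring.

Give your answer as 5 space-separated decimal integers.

Answer: 0 2 3 4 6

Derivation:
Bit 0: prefix='0' (no match yet)
Bit 1: prefix='01' -> emit 'd', reset
Bit 2: prefix='1' -> emit 'c', reset
Bit 3: prefix='1' -> emit 'c', reset
Bit 4: prefix='0' (no match yet)
Bit 5: prefix='01' -> emit 'd', reset
Bit 6: prefix='0' (no match yet)
Bit 7: prefix='01' -> emit 'd', reset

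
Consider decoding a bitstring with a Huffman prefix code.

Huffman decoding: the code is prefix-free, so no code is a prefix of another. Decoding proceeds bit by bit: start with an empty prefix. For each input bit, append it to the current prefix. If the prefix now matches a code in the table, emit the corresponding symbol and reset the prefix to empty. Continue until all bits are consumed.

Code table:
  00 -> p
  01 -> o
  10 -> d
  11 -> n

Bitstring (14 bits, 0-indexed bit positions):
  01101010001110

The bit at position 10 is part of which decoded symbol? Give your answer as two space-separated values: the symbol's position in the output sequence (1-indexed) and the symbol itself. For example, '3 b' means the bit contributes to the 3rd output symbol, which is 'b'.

Bit 0: prefix='0' (no match yet)
Bit 1: prefix='01' -> emit 'o', reset
Bit 2: prefix='1' (no match yet)
Bit 3: prefix='10' -> emit 'd', reset
Bit 4: prefix='1' (no match yet)
Bit 5: prefix='10' -> emit 'd', reset
Bit 6: prefix='1' (no match yet)
Bit 7: prefix='10' -> emit 'd', reset
Bit 8: prefix='0' (no match yet)
Bit 9: prefix='00' -> emit 'p', reset
Bit 10: prefix='1' (no match yet)
Bit 11: prefix='11' -> emit 'n', reset
Bit 12: prefix='1' (no match yet)
Bit 13: prefix='10' -> emit 'd', reset

Answer: 6 n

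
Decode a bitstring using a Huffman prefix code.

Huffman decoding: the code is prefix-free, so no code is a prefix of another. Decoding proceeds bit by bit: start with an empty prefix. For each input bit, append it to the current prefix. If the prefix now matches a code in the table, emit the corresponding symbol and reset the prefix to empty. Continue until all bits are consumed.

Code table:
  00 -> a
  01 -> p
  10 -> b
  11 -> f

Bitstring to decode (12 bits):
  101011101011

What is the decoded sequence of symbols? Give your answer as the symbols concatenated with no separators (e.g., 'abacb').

Bit 0: prefix='1' (no match yet)
Bit 1: prefix='10' -> emit 'b', reset
Bit 2: prefix='1' (no match yet)
Bit 3: prefix='10' -> emit 'b', reset
Bit 4: prefix='1' (no match yet)
Bit 5: prefix='11' -> emit 'f', reset
Bit 6: prefix='1' (no match yet)
Bit 7: prefix='10' -> emit 'b', reset
Bit 8: prefix='1' (no match yet)
Bit 9: prefix='10' -> emit 'b', reset
Bit 10: prefix='1' (no match yet)
Bit 11: prefix='11' -> emit 'f', reset

Answer: bbfbbf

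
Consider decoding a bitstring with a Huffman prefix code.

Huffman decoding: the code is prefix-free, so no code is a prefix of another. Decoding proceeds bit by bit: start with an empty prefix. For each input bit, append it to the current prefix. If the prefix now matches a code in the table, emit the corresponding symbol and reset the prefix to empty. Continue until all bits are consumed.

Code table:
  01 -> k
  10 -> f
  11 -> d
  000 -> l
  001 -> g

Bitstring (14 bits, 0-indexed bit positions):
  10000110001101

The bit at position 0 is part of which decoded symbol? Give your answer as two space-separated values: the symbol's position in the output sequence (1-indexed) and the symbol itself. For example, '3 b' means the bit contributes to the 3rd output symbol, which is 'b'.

Answer: 1 f

Derivation:
Bit 0: prefix='1' (no match yet)
Bit 1: prefix='10' -> emit 'f', reset
Bit 2: prefix='0' (no match yet)
Bit 3: prefix='00' (no match yet)
Bit 4: prefix='000' -> emit 'l', reset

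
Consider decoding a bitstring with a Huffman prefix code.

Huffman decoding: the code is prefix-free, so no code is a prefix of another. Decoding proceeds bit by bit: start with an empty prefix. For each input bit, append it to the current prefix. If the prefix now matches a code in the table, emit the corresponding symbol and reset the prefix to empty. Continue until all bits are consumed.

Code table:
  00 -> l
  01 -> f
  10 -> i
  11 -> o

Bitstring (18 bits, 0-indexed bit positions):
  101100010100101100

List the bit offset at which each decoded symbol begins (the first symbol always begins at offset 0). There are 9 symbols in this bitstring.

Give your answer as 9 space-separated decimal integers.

Answer: 0 2 4 6 8 10 12 14 16

Derivation:
Bit 0: prefix='1' (no match yet)
Bit 1: prefix='10' -> emit 'i', reset
Bit 2: prefix='1' (no match yet)
Bit 3: prefix='11' -> emit 'o', reset
Bit 4: prefix='0' (no match yet)
Bit 5: prefix='00' -> emit 'l', reset
Bit 6: prefix='0' (no match yet)
Bit 7: prefix='01' -> emit 'f', reset
Bit 8: prefix='0' (no match yet)
Bit 9: prefix='01' -> emit 'f', reset
Bit 10: prefix='0' (no match yet)
Bit 11: prefix='00' -> emit 'l', reset
Bit 12: prefix='1' (no match yet)
Bit 13: prefix='10' -> emit 'i', reset
Bit 14: prefix='1' (no match yet)
Bit 15: prefix='11' -> emit 'o', reset
Bit 16: prefix='0' (no match yet)
Bit 17: prefix='00' -> emit 'l', reset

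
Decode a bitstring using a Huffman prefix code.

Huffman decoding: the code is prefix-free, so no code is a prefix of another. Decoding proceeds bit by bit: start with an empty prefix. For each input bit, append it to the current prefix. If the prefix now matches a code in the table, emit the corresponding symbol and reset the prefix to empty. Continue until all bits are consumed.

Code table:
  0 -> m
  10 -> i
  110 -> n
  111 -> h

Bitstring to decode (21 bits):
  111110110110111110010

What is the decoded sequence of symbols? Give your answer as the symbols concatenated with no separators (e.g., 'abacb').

Bit 0: prefix='1' (no match yet)
Bit 1: prefix='11' (no match yet)
Bit 2: prefix='111' -> emit 'h', reset
Bit 3: prefix='1' (no match yet)
Bit 4: prefix='11' (no match yet)
Bit 5: prefix='110' -> emit 'n', reset
Bit 6: prefix='1' (no match yet)
Bit 7: prefix='11' (no match yet)
Bit 8: prefix='110' -> emit 'n', reset
Bit 9: prefix='1' (no match yet)
Bit 10: prefix='11' (no match yet)
Bit 11: prefix='110' -> emit 'n', reset
Bit 12: prefix='1' (no match yet)
Bit 13: prefix='11' (no match yet)
Bit 14: prefix='111' -> emit 'h', reset
Bit 15: prefix='1' (no match yet)
Bit 16: prefix='11' (no match yet)
Bit 17: prefix='110' -> emit 'n', reset
Bit 18: prefix='0' -> emit 'm', reset
Bit 19: prefix='1' (no match yet)
Bit 20: prefix='10' -> emit 'i', reset

Answer: hnnnhnmi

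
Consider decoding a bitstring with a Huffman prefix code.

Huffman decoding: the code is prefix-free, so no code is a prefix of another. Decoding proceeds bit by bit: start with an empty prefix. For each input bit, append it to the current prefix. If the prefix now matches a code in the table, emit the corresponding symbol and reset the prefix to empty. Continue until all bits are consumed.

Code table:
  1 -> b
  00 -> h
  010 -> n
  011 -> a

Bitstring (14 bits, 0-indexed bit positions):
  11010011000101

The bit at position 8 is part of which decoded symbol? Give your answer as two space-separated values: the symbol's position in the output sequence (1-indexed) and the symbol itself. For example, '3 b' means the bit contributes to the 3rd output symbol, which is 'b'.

Answer: 5 h

Derivation:
Bit 0: prefix='1' -> emit 'b', reset
Bit 1: prefix='1' -> emit 'b', reset
Bit 2: prefix='0' (no match yet)
Bit 3: prefix='01' (no match yet)
Bit 4: prefix='010' -> emit 'n', reset
Bit 5: prefix='0' (no match yet)
Bit 6: prefix='01' (no match yet)
Bit 7: prefix='011' -> emit 'a', reset
Bit 8: prefix='0' (no match yet)
Bit 9: prefix='00' -> emit 'h', reset
Bit 10: prefix='0' (no match yet)
Bit 11: prefix='01' (no match yet)
Bit 12: prefix='010' -> emit 'n', reset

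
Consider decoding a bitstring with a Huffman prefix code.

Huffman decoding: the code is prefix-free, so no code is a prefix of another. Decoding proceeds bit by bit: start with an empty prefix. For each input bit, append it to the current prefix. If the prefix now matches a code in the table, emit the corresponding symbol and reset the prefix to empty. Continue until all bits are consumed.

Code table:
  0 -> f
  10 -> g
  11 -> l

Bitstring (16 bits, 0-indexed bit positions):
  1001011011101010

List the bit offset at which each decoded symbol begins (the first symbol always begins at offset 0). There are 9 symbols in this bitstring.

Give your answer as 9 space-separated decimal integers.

Answer: 0 2 3 5 7 8 10 12 14

Derivation:
Bit 0: prefix='1' (no match yet)
Bit 1: prefix='10' -> emit 'g', reset
Bit 2: prefix='0' -> emit 'f', reset
Bit 3: prefix='1' (no match yet)
Bit 4: prefix='10' -> emit 'g', reset
Bit 5: prefix='1' (no match yet)
Bit 6: prefix='11' -> emit 'l', reset
Bit 7: prefix='0' -> emit 'f', reset
Bit 8: prefix='1' (no match yet)
Bit 9: prefix='11' -> emit 'l', reset
Bit 10: prefix='1' (no match yet)
Bit 11: prefix='10' -> emit 'g', reset
Bit 12: prefix='1' (no match yet)
Bit 13: prefix='10' -> emit 'g', reset
Bit 14: prefix='1' (no match yet)
Bit 15: prefix='10' -> emit 'g', reset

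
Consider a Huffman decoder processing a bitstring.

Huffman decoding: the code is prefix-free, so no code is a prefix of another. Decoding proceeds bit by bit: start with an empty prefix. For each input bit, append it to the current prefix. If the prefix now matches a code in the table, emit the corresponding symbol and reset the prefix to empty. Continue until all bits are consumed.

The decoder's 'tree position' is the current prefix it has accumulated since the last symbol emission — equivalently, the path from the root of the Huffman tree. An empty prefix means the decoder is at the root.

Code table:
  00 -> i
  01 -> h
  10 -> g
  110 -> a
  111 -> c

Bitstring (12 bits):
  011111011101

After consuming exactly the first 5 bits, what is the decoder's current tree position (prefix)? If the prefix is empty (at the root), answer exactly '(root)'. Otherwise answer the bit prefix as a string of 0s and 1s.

Answer: (root)

Derivation:
Bit 0: prefix='0' (no match yet)
Bit 1: prefix='01' -> emit 'h', reset
Bit 2: prefix='1' (no match yet)
Bit 3: prefix='11' (no match yet)
Bit 4: prefix='111' -> emit 'c', reset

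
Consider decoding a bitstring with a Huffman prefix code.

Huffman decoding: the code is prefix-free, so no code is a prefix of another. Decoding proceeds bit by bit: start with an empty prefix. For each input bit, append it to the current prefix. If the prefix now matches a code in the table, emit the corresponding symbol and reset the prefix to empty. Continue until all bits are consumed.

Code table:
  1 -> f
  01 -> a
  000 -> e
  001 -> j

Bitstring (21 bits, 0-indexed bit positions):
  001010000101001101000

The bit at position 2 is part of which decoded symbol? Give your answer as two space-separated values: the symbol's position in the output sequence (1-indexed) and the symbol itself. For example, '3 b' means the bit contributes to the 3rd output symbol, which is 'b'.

Bit 0: prefix='0' (no match yet)
Bit 1: prefix='00' (no match yet)
Bit 2: prefix='001' -> emit 'j', reset
Bit 3: prefix='0' (no match yet)
Bit 4: prefix='01' -> emit 'a', reset
Bit 5: prefix='0' (no match yet)
Bit 6: prefix='00' (no match yet)

Answer: 1 j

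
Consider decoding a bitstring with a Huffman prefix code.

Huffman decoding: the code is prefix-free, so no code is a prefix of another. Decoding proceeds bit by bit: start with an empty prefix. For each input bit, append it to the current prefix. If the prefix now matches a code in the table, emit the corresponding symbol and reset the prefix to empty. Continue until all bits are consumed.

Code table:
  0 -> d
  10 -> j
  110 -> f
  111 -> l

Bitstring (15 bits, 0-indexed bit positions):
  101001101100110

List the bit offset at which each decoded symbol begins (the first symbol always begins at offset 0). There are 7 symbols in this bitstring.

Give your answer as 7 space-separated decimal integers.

Bit 0: prefix='1' (no match yet)
Bit 1: prefix='10' -> emit 'j', reset
Bit 2: prefix='1' (no match yet)
Bit 3: prefix='10' -> emit 'j', reset
Bit 4: prefix='0' -> emit 'd', reset
Bit 5: prefix='1' (no match yet)
Bit 6: prefix='11' (no match yet)
Bit 7: prefix='110' -> emit 'f', reset
Bit 8: prefix='1' (no match yet)
Bit 9: prefix='11' (no match yet)
Bit 10: prefix='110' -> emit 'f', reset
Bit 11: prefix='0' -> emit 'd', reset
Bit 12: prefix='1' (no match yet)
Bit 13: prefix='11' (no match yet)
Bit 14: prefix='110' -> emit 'f', reset

Answer: 0 2 4 5 8 11 12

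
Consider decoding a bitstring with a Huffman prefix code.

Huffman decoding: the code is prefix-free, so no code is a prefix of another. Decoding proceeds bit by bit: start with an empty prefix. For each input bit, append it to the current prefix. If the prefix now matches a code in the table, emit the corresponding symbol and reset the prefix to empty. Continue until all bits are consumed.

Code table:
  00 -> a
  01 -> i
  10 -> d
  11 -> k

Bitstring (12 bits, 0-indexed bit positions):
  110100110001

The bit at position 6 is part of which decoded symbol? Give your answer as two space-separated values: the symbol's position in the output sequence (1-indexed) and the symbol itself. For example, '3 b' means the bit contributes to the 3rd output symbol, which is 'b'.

Bit 0: prefix='1' (no match yet)
Bit 1: prefix='11' -> emit 'k', reset
Bit 2: prefix='0' (no match yet)
Bit 3: prefix='01' -> emit 'i', reset
Bit 4: prefix='0' (no match yet)
Bit 5: prefix='00' -> emit 'a', reset
Bit 6: prefix='1' (no match yet)
Bit 7: prefix='11' -> emit 'k', reset
Bit 8: prefix='0' (no match yet)
Bit 9: prefix='00' -> emit 'a', reset
Bit 10: prefix='0' (no match yet)

Answer: 4 k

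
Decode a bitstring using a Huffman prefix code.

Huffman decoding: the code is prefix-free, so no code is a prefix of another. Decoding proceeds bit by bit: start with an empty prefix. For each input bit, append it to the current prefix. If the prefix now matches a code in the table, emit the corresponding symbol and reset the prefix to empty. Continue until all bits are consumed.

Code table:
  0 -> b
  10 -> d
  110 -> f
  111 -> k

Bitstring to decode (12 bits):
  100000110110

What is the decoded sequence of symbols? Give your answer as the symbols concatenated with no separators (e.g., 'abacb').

Answer: dbbbbff

Derivation:
Bit 0: prefix='1' (no match yet)
Bit 1: prefix='10' -> emit 'd', reset
Bit 2: prefix='0' -> emit 'b', reset
Bit 3: prefix='0' -> emit 'b', reset
Bit 4: prefix='0' -> emit 'b', reset
Bit 5: prefix='0' -> emit 'b', reset
Bit 6: prefix='1' (no match yet)
Bit 7: prefix='11' (no match yet)
Bit 8: prefix='110' -> emit 'f', reset
Bit 9: prefix='1' (no match yet)
Bit 10: prefix='11' (no match yet)
Bit 11: prefix='110' -> emit 'f', reset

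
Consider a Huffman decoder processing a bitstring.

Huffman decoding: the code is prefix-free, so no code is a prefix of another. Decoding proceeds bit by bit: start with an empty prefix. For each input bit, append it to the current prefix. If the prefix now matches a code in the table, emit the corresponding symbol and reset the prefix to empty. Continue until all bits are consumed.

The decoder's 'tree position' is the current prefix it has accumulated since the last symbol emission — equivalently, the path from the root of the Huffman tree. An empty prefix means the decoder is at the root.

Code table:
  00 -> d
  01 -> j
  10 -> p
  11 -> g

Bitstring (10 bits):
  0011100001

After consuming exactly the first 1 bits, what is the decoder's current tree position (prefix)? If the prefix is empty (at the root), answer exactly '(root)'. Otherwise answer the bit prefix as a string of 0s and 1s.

Bit 0: prefix='0' (no match yet)

Answer: 0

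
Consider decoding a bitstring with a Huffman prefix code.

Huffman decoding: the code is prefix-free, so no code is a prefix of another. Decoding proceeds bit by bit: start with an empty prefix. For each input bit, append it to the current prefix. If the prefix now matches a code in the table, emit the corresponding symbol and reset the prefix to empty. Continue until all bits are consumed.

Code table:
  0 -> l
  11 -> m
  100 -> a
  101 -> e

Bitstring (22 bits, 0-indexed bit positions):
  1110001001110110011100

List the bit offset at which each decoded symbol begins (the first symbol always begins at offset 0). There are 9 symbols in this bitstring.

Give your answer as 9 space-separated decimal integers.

Answer: 0 2 5 6 9 11 14 17 19

Derivation:
Bit 0: prefix='1' (no match yet)
Bit 1: prefix='11' -> emit 'm', reset
Bit 2: prefix='1' (no match yet)
Bit 3: prefix='10' (no match yet)
Bit 4: prefix='100' -> emit 'a', reset
Bit 5: prefix='0' -> emit 'l', reset
Bit 6: prefix='1' (no match yet)
Bit 7: prefix='10' (no match yet)
Bit 8: prefix='100' -> emit 'a', reset
Bit 9: prefix='1' (no match yet)
Bit 10: prefix='11' -> emit 'm', reset
Bit 11: prefix='1' (no match yet)
Bit 12: prefix='10' (no match yet)
Bit 13: prefix='101' -> emit 'e', reset
Bit 14: prefix='1' (no match yet)
Bit 15: prefix='10' (no match yet)
Bit 16: prefix='100' -> emit 'a', reset
Bit 17: prefix='1' (no match yet)
Bit 18: prefix='11' -> emit 'm', reset
Bit 19: prefix='1' (no match yet)
Bit 20: prefix='10' (no match yet)
Bit 21: prefix='100' -> emit 'a', reset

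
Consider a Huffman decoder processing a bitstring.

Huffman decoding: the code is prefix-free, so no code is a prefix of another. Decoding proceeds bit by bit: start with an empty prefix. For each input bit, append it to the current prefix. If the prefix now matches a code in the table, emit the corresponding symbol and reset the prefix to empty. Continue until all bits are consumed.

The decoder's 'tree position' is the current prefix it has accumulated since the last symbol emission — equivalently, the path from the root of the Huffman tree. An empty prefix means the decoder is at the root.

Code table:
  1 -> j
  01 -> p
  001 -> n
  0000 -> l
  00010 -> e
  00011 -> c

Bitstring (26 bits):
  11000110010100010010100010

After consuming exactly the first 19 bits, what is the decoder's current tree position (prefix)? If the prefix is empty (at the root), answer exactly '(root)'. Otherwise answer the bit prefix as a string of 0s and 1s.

Answer: (root)

Derivation:
Bit 0: prefix='1' -> emit 'j', reset
Bit 1: prefix='1' -> emit 'j', reset
Bit 2: prefix='0' (no match yet)
Bit 3: prefix='00' (no match yet)
Bit 4: prefix='000' (no match yet)
Bit 5: prefix='0001' (no match yet)
Bit 6: prefix='00011' -> emit 'c', reset
Bit 7: prefix='0' (no match yet)
Bit 8: prefix='00' (no match yet)
Bit 9: prefix='001' -> emit 'n', reset
Bit 10: prefix='0' (no match yet)
Bit 11: prefix='01' -> emit 'p', reset
Bit 12: prefix='0' (no match yet)
Bit 13: prefix='00' (no match yet)
Bit 14: prefix='000' (no match yet)
Bit 15: prefix='0001' (no match yet)
Bit 16: prefix='00010' -> emit 'e', reset
Bit 17: prefix='0' (no match yet)
Bit 18: prefix='01' -> emit 'p', reset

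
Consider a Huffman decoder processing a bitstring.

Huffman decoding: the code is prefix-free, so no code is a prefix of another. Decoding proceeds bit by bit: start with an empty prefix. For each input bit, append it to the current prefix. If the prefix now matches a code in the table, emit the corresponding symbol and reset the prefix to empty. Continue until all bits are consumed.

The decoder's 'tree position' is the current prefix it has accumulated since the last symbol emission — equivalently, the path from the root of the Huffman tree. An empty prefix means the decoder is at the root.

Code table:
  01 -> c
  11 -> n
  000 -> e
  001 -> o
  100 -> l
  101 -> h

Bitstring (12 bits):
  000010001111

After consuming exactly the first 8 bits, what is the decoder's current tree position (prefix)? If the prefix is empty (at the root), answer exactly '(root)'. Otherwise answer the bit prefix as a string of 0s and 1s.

Answer: (root)

Derivation:
Bit 0: prefix='0' (no match yet)
Bit 1: prefix='00' (no match yet)
Bit 2: prefix='000' -> emit 'e', reset
Bit 3: prefix='0' (no match yet)
Bit 4: prefix='01' -> emit 'c', reset
Bit 5: prefix='0' (no match yet)
Bit 6: prefix='00' (no match yet)
Bit 7: prefix='000' -> emit 'e', reset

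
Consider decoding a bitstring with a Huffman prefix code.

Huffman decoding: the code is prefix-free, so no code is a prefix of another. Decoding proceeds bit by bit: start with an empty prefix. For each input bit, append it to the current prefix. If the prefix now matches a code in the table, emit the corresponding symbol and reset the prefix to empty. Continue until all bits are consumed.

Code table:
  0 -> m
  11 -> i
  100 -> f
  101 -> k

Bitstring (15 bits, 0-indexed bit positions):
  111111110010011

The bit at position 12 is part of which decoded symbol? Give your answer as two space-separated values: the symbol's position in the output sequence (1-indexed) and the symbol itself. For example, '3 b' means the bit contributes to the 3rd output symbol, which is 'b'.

Bit 0: prefix='1' (no match yet)
Bit 1: prefix='11' -> emit 'i', reset
Bit 2: prefix='1' (no match yet)
Bit 3: prefix='11' -> emit 'i', reset
Bit 4: prefix='1' (no match yet)
Bit 5: prefix='11' -> emit 'i', reset
Bit 6: prefix='1' (no match yet)
Bit 7: prefix='11' -> emit 'i', reset
Bit 8: prefix='0' -> emit 'm', reset
Bit 9: prefix='0' -> emit 'm', reset
Bit 10: prefix='1' (no match yet)
Bit 11: prefix='10' (no match yet)
Bit 12: prefix='100' -> emit 'f', reset
Bit 13: prefix='1' (no match yet)
Bit 14: prefix='11' -> emit 'i', reset

Answer: 7 f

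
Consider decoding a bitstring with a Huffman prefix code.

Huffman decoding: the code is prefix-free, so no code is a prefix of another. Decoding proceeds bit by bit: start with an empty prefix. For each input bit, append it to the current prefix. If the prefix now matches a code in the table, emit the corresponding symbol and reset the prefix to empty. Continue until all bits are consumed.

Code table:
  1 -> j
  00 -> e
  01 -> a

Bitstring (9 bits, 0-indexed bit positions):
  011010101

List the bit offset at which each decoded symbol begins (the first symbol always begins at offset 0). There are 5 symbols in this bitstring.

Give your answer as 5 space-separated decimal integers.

Bit 0: prefix='0' (no match yet)
Bit 1: prefix='01' -> emit 'a', reset
Bit 2: prefix='1' -> emit 'j', reset
Bit 3: prefix='0' (no match yet)
Bit 4: prefix='01' -> emit 'a', reset
Bit 5: prefix='0' (no match yet)
Bit 6: prefix='01' -> emit 'a', reset
Bit 7: prefix='0' (no match yet)
Bit 8: prefix='01' -> emit 'a', reset

Answer: 0 2 3 5 7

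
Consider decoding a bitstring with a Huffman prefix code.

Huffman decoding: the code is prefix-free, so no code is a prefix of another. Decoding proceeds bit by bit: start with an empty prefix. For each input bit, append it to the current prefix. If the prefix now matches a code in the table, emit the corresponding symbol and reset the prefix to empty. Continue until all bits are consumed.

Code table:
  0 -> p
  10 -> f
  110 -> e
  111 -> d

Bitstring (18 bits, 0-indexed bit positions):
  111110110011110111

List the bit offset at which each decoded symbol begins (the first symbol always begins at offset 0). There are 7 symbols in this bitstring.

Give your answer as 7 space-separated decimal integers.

Answer: 0 3 6 9 10 13 15

Derivation:
Bit 0: prefix='1' (no match yet)
Bit 1: prefix='11' (no match yet)
Bit 2: prefix='111' -> emit 'd', reset
Bit 3: prefix='1' (no match yet)
Bit 4: prefix='11' (no match yet)
Bit 5: prefix='110' -> emit 'e', reset
Bit 6: prefix='1' (no match yet)
Bit 7: prefix='11' (no match yet)
Bit 8: prefix='110' -> emit 'e', reset
Bit 9: prefix='0' -> emit 'p', reset
Bit 10: prefix='1' (no match yet)
Bit 11: prefix='11' (no match yet)
Bit 12: prefix='111' -> emit 'd', reset
Bit 13: prefix='1' (no match yet)
Bit 14: prefix='10' -> emit 'f', reset
Bit 15: prefix='1' (no match yet)
Bit 16: prefix='11' (no match yet)
Bit 17: prefix='111' -> emit 'd', reset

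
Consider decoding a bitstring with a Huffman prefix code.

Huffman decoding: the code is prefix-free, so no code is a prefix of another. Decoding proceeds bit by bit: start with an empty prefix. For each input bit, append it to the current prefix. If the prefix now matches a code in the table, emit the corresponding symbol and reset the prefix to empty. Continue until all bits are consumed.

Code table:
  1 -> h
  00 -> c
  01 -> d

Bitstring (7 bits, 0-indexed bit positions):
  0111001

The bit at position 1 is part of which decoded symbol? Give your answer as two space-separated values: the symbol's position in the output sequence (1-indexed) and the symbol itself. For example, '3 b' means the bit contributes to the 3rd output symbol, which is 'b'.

Answer: 1 d

Derivation:
Bit 0: prefix='0' (no match yet)
Bit 1: prefix='01' -> emit 'd', reset
Bit 2: prefix='1' -> emit 'h', reset
Bit 3: prefix='1' -> emit 'h', reset
Bit 4: prefix='0' (no match yet)
Bit 5: prefix='00' -> emit 'c', reset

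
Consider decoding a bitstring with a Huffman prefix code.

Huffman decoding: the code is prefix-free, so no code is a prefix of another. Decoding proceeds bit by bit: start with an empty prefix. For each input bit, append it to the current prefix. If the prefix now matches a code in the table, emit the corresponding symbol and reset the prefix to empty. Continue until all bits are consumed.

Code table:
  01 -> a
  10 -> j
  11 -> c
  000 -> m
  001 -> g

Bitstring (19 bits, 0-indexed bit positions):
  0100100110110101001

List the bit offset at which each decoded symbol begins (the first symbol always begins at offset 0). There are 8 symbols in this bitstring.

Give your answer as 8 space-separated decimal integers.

Bit 0: prefix='0' (no match yet)
Bit 1: prefix='01' -> emit 'a', reset
Bit 2: prefix='0' (no match yet)
Bit 3: prefix='00' (no match yet)
Bit 4: prefix='001' -> emit 'g', reset
Bit 5: prefix='0' (no match yet)
Bit 6: prefix='00' (no match yet)
Bit 7: prefix='001' -> emit 'g', reset
Bit 8: prefix='1' (no match yet)
Bit 9: prefix='10' -> emit 'j', reset
Bit 10: prefix='1' (no match yet)
Bit 11: prefix='11' -> emit 'c', reset
Bit 12: prefix='0' (no match yet)
Bit 13: prefix='01' -> emit 'a', reset
Bit 14: prefix='0' (no match yet)
Bit 15: prefix='01' -> emit 'a', reset
Bit 16: prefix='0' (no match yet)
Bit 17: prefix='00' (no match yet)
Bit 18: prefix='001' -> emit 'g', reset

Answer: 0 2 5 8 10 12 14 16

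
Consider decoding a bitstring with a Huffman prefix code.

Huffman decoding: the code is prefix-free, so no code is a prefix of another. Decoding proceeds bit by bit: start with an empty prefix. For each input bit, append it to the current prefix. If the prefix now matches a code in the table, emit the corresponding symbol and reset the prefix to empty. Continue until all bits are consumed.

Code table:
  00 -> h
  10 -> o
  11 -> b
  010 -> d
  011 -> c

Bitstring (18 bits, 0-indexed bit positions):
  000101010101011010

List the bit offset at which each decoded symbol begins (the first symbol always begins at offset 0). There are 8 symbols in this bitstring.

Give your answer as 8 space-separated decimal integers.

Answer: 0 2 5 7 9 11 13 15

Derivation:
Bit 0: prefix='0' (no match yet)
Bit 1: prefix='00' -> emit 'h', reset
Bit 2: prefix='0' (no match yet)
Bit 3: prefix='01' (no match yet)
Bit 4: prefix='010' -> emit 'd', reset
Bit 5: prefix='1' (no match yet)
Bit 6: prefix='10' -> emit 'o', reset
Bit 7: prefix='1' (no match yet)
Bit 8: prefix='10' -> emit 'o', reset
Bit 9: prefix='1' (no match yet)
Bit 10: prefix='10' -> emit 'o', reset
Bit 11: prefix='1' (no match yet)
Bit 12: prefix='10' -> emit 'o', reset
Bit 13: prefix='1' (no match yet)
Bit 14: prefix='11' -> emit 'b', reset
Bit 15: prefix='0' (no match yet)
Bit 16: prefix='01' (no match yet)
Bit 17: prefix='010' -> emit 'd', reset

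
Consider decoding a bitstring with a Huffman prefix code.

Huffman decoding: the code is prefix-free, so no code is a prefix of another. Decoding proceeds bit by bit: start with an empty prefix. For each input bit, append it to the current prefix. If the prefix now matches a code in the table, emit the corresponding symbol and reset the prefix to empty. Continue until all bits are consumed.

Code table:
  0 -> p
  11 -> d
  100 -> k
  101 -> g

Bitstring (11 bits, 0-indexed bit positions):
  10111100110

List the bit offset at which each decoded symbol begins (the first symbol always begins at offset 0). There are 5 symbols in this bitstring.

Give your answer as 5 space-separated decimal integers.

Bit 0: prefix='1' (no match yet)
Bit 1: prefix='10' (no match yet)
Bit 2: prefix='101' -> emit 'g', reset
Bit 3: prefix='1' (no match yet)
Bit 4: prefix='11' -> emit 'd', reset
Bit 5: prefix='1' (no match yet)
Bit 6: prefix='10' (no match yet)
Bit 7: prefix='100' -> emit 'k', reset
Bit 8: prefix='1' (no match yet)
Bit 9: prefix='11' -> emit 'd', reset
Bit 10: prefix='0' -> emit 'p', reset

Answer: 0 3 5 8 10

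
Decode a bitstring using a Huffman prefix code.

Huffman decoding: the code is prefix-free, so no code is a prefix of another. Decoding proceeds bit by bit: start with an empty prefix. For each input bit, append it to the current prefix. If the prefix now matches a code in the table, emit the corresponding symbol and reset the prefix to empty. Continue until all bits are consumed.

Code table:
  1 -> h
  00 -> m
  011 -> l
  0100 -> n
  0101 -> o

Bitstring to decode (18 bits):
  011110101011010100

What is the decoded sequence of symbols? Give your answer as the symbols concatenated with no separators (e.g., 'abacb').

Answer: lhholom

Derivation:
Bit 0: prefix='0' (no match yet)
Bit 1: prefix='01' (no match yet)
Bit 2: prefix='011' -> emit 'l', reset
Bit 3: prefix='1' -> emit 'h', reset
Bit 4: prefix='1' -> emit 'h', reset
Bit 5: prefix='0' (no match yet)
Bit 6: prefix='01' (no match yet)
Bit 7: prefix='010' (no match yet)
Bit 8: prefix='0101' -> emit 'o', reset
Bit 9: prefix='0' (no match yet)
Bit 10: prefix='01' (no match yet)
Bit 11: prefix='011' -> emit 'l', reset
Bit 12: prefix='0' (no match yet)
Bit 13: prefix='01' (no match yet)
Bit 14: prefix='010' (no match yet)
Bit 15: prefix='0101' -> emit 'o', reset
Bit 16: prefix='0' (no match yet)
Bit 17: prefix='00' -> emit 'm', reset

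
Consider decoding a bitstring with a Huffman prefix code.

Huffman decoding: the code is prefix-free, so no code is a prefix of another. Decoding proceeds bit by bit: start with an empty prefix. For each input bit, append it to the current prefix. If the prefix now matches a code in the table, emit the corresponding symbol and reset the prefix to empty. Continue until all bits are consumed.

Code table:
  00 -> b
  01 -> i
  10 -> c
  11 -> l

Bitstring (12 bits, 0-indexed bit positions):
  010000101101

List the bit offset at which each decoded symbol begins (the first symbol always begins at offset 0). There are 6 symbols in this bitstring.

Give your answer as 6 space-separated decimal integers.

Bit 0: prefix='0' (no match yet)
Bit 1: prefix='01' -> emit 'i', reset
Bit 2: prefix='0' (no match yet)
Bit 3: prefix='00' -> emit 'b', reset
Bit 4: prefix='0' (no match yet)
Bit 5: prefix='00' -> emit 'b', reset
Bit 6: prefix='1' (no match yet)
Bit 7: prefix='10' -> emit 'c', reset
Bit 8: prefix='1' (no match yet)
Bit 9: prefix='11' -> emit 'l', reset
Bit 10: prefix='0' (no match yet)
Bit 11: prefix='01' -> emit 'i', reset

Answer: 0 2 4 6 8 10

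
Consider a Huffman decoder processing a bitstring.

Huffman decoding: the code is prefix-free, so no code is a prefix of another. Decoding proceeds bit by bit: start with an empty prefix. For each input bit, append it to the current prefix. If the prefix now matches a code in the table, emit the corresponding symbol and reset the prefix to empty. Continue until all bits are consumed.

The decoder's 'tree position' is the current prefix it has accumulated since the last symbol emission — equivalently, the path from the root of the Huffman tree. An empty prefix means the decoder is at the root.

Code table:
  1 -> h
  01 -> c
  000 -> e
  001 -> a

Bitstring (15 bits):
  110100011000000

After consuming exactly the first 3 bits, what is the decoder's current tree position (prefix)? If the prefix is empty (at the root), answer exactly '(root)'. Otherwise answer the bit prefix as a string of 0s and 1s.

Bit 0: prefix='1' -> emit 'h', reset
Bit 1: prefix='1' -> emit 'h', reset
Bit 2: prefix='0' (no match yet)

Answer: 0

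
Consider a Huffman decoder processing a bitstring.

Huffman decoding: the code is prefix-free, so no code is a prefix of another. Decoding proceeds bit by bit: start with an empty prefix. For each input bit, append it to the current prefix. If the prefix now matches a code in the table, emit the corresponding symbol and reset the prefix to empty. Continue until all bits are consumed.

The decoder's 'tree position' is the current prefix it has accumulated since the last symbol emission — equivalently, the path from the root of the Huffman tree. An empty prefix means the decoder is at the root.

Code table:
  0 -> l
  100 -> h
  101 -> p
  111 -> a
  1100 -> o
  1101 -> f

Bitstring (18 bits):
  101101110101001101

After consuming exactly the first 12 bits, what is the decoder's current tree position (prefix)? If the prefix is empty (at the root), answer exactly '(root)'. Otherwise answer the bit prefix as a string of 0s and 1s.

Answer: 1

Derivation:
Bit 0: prefix='1' (no match yet)
Bit 1: prefix='10' (no match yet)
Bit 2: prefix='101' -> emit 'p', reset
Bit 3: prefix='1' (no match yet)
Bit 4: prefix='10' (no match yet)
Bit 5: prefix='101' -> emit 'p', reset
Bit 6: prefix='1' (no match yet)
Bit 7: prefix='11' (no match yet)
Bit 8: prefix='110' (no match yet)
Bit 9: prefix='1101' -> emit 'f', reset
Bit 10: prefix='0' -> emit 'l', reset
Bit 11: prefix='1' (no match yet)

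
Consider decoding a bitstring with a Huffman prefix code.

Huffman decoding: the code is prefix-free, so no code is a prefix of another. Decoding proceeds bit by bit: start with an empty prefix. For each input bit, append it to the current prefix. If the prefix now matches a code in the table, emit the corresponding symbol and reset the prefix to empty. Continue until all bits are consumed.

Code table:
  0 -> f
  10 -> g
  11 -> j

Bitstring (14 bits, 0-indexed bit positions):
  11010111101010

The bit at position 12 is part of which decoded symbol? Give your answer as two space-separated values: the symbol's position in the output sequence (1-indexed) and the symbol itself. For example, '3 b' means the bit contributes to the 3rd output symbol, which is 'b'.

Answer: 8 g

Derivation:
Bit 0: prefix='1' (no match yet)
Bit 1: prefix='11' -> emit 'j', reset
Bit 2: prefix='0' -> emit 'f', reset
Bit 3: prefix='1' (no match yet)
Bit 4: prefix='10' -> emit 'g', reset
Bit 5: prefix='1' (no match yet)
Bit 6: prefix='11' -> emit 'j', reset
Bit 7: prefix='1' (no match yet)
Bit 8: prefix='11' -> emit 'j', reset
Bit 9: prefix='0' -> emit 'f', reset
Bit 10: prefix='1' (no match yet)
Bit 11: prefix='10' -> emit 'g', reset
Bit 12: prefix='1' (no match yet)
Bit 13: prefix='10' -> emit 'g', reset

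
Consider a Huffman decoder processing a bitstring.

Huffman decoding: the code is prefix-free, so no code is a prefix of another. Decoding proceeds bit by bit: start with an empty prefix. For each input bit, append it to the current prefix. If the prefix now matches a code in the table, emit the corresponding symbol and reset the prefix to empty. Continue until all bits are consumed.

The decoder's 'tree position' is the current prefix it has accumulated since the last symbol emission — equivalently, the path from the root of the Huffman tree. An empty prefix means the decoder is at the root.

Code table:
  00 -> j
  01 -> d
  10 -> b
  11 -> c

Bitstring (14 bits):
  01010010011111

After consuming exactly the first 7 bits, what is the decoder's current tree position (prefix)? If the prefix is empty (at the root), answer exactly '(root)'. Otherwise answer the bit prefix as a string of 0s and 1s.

Bit 0: prefix='0' (no match yet)
Bit 1: prefix='01' -> emit 'd', reset
Bit 2: prefix='0' (no match yet)
Bit 3: prefix='01' -> emit 'd', reset
Bit 4: prefix='0' (no match yet)
Bit 5: prefix='00' -> emit 'j', reset
Bit 6: prefix='1' (no match yet)

Answer: 1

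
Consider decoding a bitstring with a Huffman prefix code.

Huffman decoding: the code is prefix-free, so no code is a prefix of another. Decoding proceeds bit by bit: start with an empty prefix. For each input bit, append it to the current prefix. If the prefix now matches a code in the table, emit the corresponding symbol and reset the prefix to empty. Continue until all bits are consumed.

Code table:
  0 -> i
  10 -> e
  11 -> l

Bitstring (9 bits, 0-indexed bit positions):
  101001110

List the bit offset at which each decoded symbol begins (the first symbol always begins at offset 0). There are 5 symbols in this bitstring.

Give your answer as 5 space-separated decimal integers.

Answer: 0 2 4 5 7

Derivation:
Bit 0: prefix='1' (no match yet)
Bit 1: prefix='10' -> emit 'e', reset
Bit 2: prefix='1' (no match yet)
Bit 3: prefix='10' -> emit 'e', reset
Bit 4: prefix='0' -> emit 'i', reset
Bit 5: prefix='1' (no match yet)
Bit 6: prefix='11' -> emit 'l', reset
Bit 7: prefix='1' (no match yet)
Bit 8: prefix='10' -> emit 'e', reset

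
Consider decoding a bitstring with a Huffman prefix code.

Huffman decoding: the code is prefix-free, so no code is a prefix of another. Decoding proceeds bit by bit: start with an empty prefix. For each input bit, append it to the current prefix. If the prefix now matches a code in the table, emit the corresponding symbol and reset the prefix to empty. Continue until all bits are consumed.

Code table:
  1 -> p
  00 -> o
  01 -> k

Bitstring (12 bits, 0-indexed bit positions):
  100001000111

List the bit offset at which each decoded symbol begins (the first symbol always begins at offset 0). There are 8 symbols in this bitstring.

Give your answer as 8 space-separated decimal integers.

Answer: 0 1 3 5 6 8 10 11

Derivation:
Bit 0: prefix='1' -> emit 'p', reset
Bit 1: prefix='0' (no match yet)
Bit 2: prefix='00' -> emit 'o', reset
Bit 3: prefix='0' (no match yet)
Bit 4: prefix='00' -> emit 'o', reset
Bit 5: prefix='1' -> emit 'p', reset
Bit 6: prefix='0' (no match yet)
Bit 7: prefix='00' -> emit 'o', reset
Bit 8: prefix='0' (no match yet)
Bit 9: prefix='01' -> emit 'k', reset
Bit 10: prefix='1' -> emit 'p', reset
Bit 11: prefix='1' -> emit 'p', reset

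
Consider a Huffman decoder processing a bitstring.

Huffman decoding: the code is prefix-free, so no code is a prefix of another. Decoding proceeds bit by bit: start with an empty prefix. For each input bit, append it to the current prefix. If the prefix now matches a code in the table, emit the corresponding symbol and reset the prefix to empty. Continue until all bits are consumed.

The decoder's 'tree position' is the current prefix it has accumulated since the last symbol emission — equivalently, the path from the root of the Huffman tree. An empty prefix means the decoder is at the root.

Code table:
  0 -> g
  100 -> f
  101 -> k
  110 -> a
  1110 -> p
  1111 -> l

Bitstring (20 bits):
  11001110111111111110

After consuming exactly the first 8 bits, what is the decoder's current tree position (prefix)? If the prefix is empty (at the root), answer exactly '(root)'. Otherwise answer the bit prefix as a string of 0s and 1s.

Bit 0: prefix='1' (no match yet)
Bit 1: prefix='11' (no match yet)
Bit 2: prefix='110' -> emit 'a', reset
Bit 3: prefix='0' -> emit 'g', reset
Bit 4: prefix='1' (no match yet)
Bit 5: prefix='11' (no match yet)
Bit 6: prefix='111' (no match yet)
Bit 7: prefix='1110' -> emit 'p', reset

Answer: (root)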